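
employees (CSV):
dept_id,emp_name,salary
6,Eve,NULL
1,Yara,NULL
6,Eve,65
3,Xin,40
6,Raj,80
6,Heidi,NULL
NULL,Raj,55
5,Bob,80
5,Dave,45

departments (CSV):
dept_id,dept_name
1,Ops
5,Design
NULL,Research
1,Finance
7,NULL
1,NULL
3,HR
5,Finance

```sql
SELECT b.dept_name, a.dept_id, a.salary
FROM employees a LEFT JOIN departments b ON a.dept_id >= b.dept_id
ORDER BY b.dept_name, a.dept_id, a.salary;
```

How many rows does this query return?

44

LEFT JOIN keeps every row from `employees`; unmatched rows get NULL for `departments`'s columns.
Matching on a.dept_id >= b.dept_id. A NULL in a compared column never satisfies the condition.
Matched pairs: 43; unmatched a rows kept: 1.
Total: 43 matched + 1 padded = 44 rows.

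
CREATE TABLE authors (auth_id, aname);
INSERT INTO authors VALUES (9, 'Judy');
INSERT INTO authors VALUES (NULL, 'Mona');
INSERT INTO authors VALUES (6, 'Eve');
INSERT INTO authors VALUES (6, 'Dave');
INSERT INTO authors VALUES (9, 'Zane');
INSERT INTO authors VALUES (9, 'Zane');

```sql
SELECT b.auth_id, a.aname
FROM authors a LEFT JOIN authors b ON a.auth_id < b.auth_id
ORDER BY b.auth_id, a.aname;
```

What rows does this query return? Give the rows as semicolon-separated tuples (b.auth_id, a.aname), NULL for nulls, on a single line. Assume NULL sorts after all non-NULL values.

(9, Dave); (9, Dave); (9, Dave); (9, Eve); (9, Eve); (9, Eve); (NULL, Judy); (NULL, Mona); (NULL, Zane); (NULL, Zane)

LEFT JOIN keeps every row from `authors a`; unmatched rows get NULL for `authors b`'s columns.
Matching on a.auth_id < b.auth_id. A NULL in a compared column never satisfies the condition.
- a (auth_id=9) has no partner → padded with NULL.
- a (auth_id=NULL) has no partner → padded with NULL.
- a (auth_id=6) pairs with 3 row(s) of b.
- a (auth_id=6) pairs with 3 row(s) of b.
- a (auth_id=9) has no partner → padded with NULL.
- a (auth_id=9) has no partner → padded with NULL.
After projecting and ordering:
b.auth_id | a.aname
9 | Dave
9 | Dave
9 | Dave
9 | Eve
9 | Eve
9 | Eve
NULL | Judy
NULL | Mona
NULL | Zane
NULL | Zane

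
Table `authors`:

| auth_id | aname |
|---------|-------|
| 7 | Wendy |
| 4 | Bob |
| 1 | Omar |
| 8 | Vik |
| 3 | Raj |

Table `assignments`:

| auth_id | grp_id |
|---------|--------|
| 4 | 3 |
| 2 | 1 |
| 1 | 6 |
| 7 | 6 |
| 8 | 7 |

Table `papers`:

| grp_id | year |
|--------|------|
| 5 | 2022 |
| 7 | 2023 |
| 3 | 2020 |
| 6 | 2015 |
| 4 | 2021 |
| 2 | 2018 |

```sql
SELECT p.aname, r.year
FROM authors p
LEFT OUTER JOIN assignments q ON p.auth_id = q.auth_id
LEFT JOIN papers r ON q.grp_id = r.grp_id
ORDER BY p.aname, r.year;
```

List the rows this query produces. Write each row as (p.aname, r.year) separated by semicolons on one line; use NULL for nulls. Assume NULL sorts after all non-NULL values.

(Bob, 2020); (Omar, 2015); (Raj, NULL); (Vik, 2023); (Wendy, 2015)

Evaluate left to right. First `authors p LEFT JOIN assignments q` on auth_id: 5 row(s).
Then LEFT JOIN `papers r` on grp_id: each of those 5 rows is kept; rows whose q.grp_id has no match in r get NULL for r's columns.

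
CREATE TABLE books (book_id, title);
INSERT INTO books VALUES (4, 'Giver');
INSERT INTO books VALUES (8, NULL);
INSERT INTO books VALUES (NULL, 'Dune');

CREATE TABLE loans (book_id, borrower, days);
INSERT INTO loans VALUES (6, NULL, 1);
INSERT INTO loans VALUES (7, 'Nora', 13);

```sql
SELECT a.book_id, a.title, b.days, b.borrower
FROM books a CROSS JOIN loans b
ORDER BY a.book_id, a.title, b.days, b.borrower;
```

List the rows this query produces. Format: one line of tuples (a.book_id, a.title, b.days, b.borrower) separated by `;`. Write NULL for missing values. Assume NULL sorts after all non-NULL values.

CROSS JOIN pairs every row of `books` with every row of `loans`: 3 × 2 = 6 rows.
After projecting and ordering:
a.book_id | a.title | b.days | b.borrower
4 | Giver | 1 | NULL
4 | Giver | 13 | Nora
8 | NULL | 1 | NULL
8 | NULL | 13 | Nora
NULL | Dune | 1 | NULL
NULL | Dune | 13 | Nora

(4, Giver, 1, NULL); (4, Giver, 13, Nora); (8, NULL, 1, NULL); (8, NULL, 13, Nora); (NULL, Dune, 1, NULL); (NULL, Dune, 13, Nora)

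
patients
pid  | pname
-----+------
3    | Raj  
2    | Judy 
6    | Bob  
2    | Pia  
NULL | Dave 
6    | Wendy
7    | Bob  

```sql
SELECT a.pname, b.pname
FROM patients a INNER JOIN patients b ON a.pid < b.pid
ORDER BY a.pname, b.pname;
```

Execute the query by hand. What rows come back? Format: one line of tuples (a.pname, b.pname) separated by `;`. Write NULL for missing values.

(Bob, Bob); (Judy, Bob); (Judy, Bob); (Judy, Raj); (Judy, Wendy); (Pia, Bob); (Pia, Bob); (Pia, Raj); (Pia, Wendy); (Raj, Bob); (Raj, Bob); (Raj, Wendy); (Wendy, Bob)

INNER JOIN keeps only pairs where the ON condition holds.
Matching on a.pid < b.pid. A NULL in a compared column never satisfies the condition.
Matched pairs: 13.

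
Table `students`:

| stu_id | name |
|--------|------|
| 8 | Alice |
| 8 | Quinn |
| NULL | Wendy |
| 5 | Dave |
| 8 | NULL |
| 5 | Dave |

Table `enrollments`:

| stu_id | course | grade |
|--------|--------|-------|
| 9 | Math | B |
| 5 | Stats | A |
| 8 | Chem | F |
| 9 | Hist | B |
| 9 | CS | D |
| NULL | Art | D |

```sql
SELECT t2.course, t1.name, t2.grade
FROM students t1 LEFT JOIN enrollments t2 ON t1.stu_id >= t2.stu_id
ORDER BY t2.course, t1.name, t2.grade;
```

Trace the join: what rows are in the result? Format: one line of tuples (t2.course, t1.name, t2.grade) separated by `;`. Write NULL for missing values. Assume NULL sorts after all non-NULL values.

(Chem, Alice, F); (Chem, Quinn, F); (Chem, NULL, F); (Stats, Alice, A); (Stats, Dave, A); (Stats, Dave, A); (Stats, Quinn, A); (Stats, NULL, A); (NULL, Wendy, NULL)

LEFT JOIN keeps every row from `students`; unmatched rows get NULL for `enrollments`'s columns.
Matching on t1.stu_id >= t2.stu_id. A NULL in a compared column never satisfies the condition.
- stu_id=8: 2 matching t2 row(s), so 2 row(s) emitted.
- stu_id=8: 2 matching t2 row(s), so 2 row(s) emitted.
- stu_id=NULL: no t2 row matches, row kept with t2 columns NULL.
- stu_id=5: 1 matching t2 row(s), so 1 row(s) emitted.
- stu_id=8: 2 matching t2 row(s), so 2 row(s) emitted.
- stu_id=5: 1 matching t2 row(s), so 1 row(s) emitted.
After projecting and ordering:
t2.course | t1.name | t2.grade
Chem | Alice | F
Chem | Quinn | F
Chem | NULL | F
Stats | Alice | A
Stats | Dave | A
Stats | Dave | A
Stats | Quinn | A
Stats | NULL | A
NULL | Wendy | NULL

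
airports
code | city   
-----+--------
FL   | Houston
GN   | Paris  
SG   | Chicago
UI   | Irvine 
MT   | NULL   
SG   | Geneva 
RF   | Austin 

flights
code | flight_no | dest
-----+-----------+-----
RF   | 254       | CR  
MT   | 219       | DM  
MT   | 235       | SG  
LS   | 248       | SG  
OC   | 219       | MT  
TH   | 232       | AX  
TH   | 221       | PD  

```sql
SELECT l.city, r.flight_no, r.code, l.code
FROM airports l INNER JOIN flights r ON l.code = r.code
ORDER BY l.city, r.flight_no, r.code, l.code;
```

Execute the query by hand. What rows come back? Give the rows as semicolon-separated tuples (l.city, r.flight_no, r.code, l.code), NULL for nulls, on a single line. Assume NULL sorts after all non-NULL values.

INNER JOIN keeps only pairs where the ON condition holds.
Matching on l.code = r.code.
Matched pairs: 3.

(Austin, 254, RF, RF); (NULL, 219, MT, MT); (NULL, 235, MT, MT)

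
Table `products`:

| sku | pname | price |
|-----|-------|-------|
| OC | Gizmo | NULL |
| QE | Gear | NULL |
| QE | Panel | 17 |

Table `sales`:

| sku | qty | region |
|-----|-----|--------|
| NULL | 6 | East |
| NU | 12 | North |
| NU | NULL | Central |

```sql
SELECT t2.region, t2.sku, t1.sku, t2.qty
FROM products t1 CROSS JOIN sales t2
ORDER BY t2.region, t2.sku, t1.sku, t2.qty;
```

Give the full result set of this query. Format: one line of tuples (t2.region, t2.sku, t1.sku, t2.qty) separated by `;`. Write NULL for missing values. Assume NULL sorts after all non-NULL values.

(Central, NU, OC, NULL); (Central, NU, QE, NULL); (Central, NU, QE, NULL); (East, NULL, OC, 6); (East, NULL, QE, 6); (East, NULL, QE, 6); (North, NU, OC, 12); (North, NU, QE, 12); (North, NU, QE, 12)

CROSS JOIN pairs every row of `products` with every row of `sales`: 3 × 3 = 9 rows.
After projecting and ordering:
t2.region | t2.sku | t1.sku | t2.qty
Central | NU | OC | NULL
Central | NU | QE | NULL
Central | NU | QE | NULL
East | NULL | OC | 6
East | NULL | QE | 6
East | NULL | QE | 6
North | NU | OC | 12
North | NU | QE | 12
North | NU | QE | 12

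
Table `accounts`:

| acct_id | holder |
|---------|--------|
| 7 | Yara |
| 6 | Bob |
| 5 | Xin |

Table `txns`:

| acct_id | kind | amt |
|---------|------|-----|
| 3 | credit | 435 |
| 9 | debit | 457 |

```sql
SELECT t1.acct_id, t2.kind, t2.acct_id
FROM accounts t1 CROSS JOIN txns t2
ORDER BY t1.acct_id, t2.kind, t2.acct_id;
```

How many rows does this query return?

CROSS JOIN pairs every row of `accounts` with every row of `txns`: 3 × 2 = 6 rows.

6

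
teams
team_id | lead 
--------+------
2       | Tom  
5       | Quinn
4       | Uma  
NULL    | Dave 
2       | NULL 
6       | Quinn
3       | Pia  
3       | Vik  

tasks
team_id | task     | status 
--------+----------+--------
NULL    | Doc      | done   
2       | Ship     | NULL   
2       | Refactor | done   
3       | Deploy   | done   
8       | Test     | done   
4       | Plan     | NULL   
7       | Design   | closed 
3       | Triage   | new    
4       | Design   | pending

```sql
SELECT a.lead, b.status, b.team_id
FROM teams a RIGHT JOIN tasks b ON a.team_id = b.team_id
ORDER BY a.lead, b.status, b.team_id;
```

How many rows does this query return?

13

RIGHT JOIN keeps every row from `tasks`; unmatched rows get NULL for `teams`'s columns.
Matching on a.team_id = b.team_id. A NULL in a compared column never satisfies the condition.
Matched pairs: 10; unmatched b rows kept: 3.
Total: 10 matched + 3 padded = 13 rows.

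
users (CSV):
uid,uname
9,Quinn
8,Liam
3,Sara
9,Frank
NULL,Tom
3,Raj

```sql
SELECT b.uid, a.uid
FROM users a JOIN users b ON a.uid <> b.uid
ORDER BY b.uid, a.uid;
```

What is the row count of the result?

16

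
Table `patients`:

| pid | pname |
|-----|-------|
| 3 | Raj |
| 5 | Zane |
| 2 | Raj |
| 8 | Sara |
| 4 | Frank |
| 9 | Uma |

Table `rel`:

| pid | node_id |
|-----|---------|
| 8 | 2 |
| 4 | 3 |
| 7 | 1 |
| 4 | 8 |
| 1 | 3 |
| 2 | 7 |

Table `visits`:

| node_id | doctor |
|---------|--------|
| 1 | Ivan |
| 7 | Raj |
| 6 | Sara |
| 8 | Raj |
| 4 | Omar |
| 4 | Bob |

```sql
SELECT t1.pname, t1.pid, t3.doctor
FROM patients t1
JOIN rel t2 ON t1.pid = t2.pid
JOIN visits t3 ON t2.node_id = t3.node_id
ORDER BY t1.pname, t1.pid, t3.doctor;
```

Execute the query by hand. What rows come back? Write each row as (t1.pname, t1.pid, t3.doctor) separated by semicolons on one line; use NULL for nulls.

Step 1 — t1 INNER JOIN t2 on pid → 4 row(s).
Then INNER JOIN `visits t3` on node_id: keep only rows whose t2.node_id appears in t3.

(Frank, 4, Raj); (Raj, 2, Raj)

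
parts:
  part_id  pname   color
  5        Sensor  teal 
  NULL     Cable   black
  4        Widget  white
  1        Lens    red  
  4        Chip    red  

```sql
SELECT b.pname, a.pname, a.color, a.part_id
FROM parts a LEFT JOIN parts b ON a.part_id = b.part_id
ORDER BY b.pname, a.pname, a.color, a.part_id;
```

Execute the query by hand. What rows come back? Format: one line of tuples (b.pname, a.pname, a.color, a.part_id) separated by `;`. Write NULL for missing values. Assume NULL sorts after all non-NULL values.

(Chip, Chip, red, 4); (Chip, Widget, white, 4); (Lens, Lens, red, 1); (Sensor, Sensor, teal, 5); (Widget, Chip, red, 4); (Widget, Widget, white, 4); (NULL, Cable, black, NULL)

LEFT JOIN keeps every row from `parts a`; unmatched rows get NULL for `parts b`'s columns.
Matching on a.part_id = b.part_id. A NULL in a compared column never satisfies the condition.
- part_id=5: 1 matching b row(s), so 1 row(s) emitted.
- part_id=NULL: no b row matches, row kept with b columns NULL.
- part_id=4: 2 matching b row(s), so 2 row(s) emitted.
- part_id=1: 1 matching b row(s), so 1 row(s) emitted.
- part_id=4: 2 matching b row(s), so 2 row(s) emitted.
After projecting and ordering:
b.pname | a.pname | a.color | a.part_id
Chip | Chip | red | 4
Chip | Widget | white | 4
Lens | Lens | red | 1
Sensor | Sensor | teal | 5
Widget | Chip | red | 4
Widget | Widget | white | 4
NULL | Cable | black | NULL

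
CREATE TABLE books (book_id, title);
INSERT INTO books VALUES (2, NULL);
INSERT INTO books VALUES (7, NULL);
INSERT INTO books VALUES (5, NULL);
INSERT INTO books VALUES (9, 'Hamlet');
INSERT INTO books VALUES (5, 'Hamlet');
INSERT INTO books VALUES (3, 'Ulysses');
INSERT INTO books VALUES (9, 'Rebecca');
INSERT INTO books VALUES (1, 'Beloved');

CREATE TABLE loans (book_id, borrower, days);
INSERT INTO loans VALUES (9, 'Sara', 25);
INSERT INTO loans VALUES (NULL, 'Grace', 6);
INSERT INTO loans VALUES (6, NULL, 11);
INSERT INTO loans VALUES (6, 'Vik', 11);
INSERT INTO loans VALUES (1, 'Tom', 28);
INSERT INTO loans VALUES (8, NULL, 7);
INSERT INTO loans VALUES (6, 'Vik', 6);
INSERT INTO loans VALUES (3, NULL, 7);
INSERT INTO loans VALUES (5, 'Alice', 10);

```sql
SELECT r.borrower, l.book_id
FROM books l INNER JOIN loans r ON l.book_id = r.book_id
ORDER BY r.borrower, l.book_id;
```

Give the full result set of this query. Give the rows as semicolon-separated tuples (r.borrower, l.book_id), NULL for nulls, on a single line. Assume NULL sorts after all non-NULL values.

(Alice, 5); (Alice, 5); (Sara, 9); (Sara, 9); (Tom, 1); (NULL, 3)

INNER JOIN keeps only pairs where the ON condition holds.
Matching on l.book_id = r.book_id. A NULL in a compared column never satisfies the condition.
Matched pairs: 6.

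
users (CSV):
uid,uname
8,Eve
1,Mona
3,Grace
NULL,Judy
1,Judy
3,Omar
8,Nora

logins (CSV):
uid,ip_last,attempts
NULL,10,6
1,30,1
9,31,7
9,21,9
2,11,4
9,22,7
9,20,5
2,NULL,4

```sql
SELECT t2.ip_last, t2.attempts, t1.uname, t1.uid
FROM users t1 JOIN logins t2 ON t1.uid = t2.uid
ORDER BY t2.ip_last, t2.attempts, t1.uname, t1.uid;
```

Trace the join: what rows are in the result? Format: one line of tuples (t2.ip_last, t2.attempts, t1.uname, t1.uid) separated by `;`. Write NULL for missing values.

(30, 1, Judy, 1); (30, 1, Mona, 1)

INNER JOIN keeps only pairs where the ON condition holds.
Matching on t1.uid = t2.uid. A NULL in a compared column never satisfies the condition.
- t1[0] uid=8 → no match; dropped.
- t1[1] uid=1 → 1 match(es) in t2 → 1 row(s).
- t1[2] uid=3 → no match; dropped.
- t1[3] uid=NULL → no match; dropped.
- t1[4] uid=1 → 1 match(es) in t2 → 1 row(s).
- t1[5] uid=3 → no match; dropped.
- t1[6] uid=8 → no match; dropped.
After projecting and ordering:
t2.ip_last | t2.attempts | t1.uname | t1.uid
30 | 1 | Judy | 1
30 | 1 | Mona | 1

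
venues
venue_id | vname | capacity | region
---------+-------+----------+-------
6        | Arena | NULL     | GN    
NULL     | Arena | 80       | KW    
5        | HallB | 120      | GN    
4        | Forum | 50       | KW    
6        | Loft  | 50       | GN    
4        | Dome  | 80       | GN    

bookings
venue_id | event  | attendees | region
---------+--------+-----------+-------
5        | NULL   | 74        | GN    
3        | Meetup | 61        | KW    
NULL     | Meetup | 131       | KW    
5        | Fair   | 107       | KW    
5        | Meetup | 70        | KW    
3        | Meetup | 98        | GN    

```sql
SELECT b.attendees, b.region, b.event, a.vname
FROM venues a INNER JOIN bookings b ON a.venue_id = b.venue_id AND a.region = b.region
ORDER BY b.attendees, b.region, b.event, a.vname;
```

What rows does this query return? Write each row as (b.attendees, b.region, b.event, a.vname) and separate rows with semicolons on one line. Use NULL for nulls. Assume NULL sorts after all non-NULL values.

(74, GN, NULL, HallB)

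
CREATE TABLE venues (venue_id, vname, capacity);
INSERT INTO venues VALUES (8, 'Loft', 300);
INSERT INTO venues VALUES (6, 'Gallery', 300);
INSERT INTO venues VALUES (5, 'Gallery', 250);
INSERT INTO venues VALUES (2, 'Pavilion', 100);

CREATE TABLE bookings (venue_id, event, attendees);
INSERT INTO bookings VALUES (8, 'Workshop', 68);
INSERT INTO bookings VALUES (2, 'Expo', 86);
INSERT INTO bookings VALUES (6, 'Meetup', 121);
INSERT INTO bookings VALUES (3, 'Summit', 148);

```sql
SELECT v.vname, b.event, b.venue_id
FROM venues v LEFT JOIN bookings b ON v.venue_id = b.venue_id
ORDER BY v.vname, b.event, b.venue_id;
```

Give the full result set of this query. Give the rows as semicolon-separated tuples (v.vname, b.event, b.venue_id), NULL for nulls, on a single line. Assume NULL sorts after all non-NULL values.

LEFT JOIN keeps every row from `venues`; unmatched rows get NULL for `bookings`'s columns.
Matching on v.venue_id = b.venue_id.
- v (venue_id=8) pairs with 1 row(s) of b.
- v (venue_id=6) pairs with 1 row(s) of b.
- v (venue_id=5) has no partner → padded with NULL.
- v (venue_id=2) pairs with 1 row(s) of b.
After projecting and ordering:
v.vname | b.event | b.venue_id
Gallery | Meetup | 6
Gallery | NULL | NULL
Loft | Workshop | 8
Pavilion | Expo | 2

(Gallery, Meetup, 6); (Gallery, NULL, NULL); (Loft, Workshop, 8); (Pavilion, Expo, 2)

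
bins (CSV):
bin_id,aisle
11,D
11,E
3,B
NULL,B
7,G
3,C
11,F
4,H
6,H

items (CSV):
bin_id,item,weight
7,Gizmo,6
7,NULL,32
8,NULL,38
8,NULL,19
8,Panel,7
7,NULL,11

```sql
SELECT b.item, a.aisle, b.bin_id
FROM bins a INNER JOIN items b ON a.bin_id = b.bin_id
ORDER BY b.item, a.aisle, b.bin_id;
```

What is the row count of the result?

INNER JOIN keeps only pairs where the ON condition holds.
Matching on a.bin_id = b.bin_id. A NULL in a compared column never satisfies the condition.
Matched pairs: 3.
Total: 3 rows.

3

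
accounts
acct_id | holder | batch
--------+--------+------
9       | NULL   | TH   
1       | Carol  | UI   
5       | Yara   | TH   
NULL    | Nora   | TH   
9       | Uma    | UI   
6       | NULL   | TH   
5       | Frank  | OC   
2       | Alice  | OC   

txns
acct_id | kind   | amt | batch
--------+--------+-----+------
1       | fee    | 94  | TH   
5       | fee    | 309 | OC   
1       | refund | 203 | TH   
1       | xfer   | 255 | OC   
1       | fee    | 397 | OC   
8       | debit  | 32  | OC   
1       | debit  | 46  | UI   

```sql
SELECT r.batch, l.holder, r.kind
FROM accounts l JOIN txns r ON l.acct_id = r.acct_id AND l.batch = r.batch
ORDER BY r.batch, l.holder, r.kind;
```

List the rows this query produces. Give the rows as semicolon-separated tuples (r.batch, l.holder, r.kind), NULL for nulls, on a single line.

(OC, Frank, fee); (UI, Carol, debit)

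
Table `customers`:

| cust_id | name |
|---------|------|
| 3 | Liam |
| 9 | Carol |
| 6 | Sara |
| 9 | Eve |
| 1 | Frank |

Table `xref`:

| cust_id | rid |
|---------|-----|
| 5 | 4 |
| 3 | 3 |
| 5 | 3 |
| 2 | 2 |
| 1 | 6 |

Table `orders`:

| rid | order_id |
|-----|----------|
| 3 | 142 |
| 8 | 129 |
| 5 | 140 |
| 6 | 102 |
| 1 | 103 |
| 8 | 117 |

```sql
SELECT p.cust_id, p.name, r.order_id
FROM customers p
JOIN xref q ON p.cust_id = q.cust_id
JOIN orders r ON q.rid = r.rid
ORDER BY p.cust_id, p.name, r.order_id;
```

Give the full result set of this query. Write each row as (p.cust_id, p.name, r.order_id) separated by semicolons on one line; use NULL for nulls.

(1, Frank, 102); (3, Liam, 142)

Joins associate left-to-right: customers INNER JOIN xref on cust_id gives 2 intermediate row(s).
Then INNER JOIN `orders r` on rid: keep only rows whose q.rid appears in r.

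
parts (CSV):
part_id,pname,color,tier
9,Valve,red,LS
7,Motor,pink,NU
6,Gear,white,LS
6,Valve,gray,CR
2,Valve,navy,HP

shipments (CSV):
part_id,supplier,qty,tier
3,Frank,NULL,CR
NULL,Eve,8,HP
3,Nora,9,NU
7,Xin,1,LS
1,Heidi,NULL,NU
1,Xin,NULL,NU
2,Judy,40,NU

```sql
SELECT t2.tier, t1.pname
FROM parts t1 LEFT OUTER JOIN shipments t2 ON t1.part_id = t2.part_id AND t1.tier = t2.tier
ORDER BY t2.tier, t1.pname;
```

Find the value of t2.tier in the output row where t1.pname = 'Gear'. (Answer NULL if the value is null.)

LEFT JOIN keeps every row from `parts`; unmatched rows get NULL for `shipments`'s columns.
Matching on t1.part_id = t2.part_id AND t1.tier = t2.tier. A NULL in a compared column never satisfies the condition.
- t1[0] part_id=9, tier=LS → no match; kept with NULLs on the t2 side.
- t1[1] part_id=7, tier=NU → no match; kept with NULLs on the t2 side.
- t1[2] part_id=6, tier=LS → no match; kept with NULLs on the t2 side.
- t1[3] part_id=6, tier=CR → no match; kept with NULLs on the t2 side.
- t1[4] part_id=2, tier=HP → no match; kept with NULLs on the t2 side.

NULL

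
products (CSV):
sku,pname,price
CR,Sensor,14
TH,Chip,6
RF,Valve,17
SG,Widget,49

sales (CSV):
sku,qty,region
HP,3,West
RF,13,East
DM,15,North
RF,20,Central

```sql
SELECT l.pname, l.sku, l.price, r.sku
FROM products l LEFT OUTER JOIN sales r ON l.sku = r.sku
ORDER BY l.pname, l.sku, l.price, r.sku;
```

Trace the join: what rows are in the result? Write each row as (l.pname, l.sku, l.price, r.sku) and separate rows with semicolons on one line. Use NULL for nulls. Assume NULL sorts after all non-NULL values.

(Chip, TH, 6, NULL); (Sensor, CR, 14, NULL); (Valve, RF, 17, RF); (Valve, RF, 17, RF); (Widget, SG, 49, NULL)

LEFT JOIN keeps every row from `products`; unmatched rows get NULL for `sales`'s columns.
Matching on l.sku = r.sku.
- l (sku=CR) has no partner → padded with NULL.
- l (sku=TH) has no partner → padded with NULL.
- l (sku=RF) pairs with 2 row(s) of r.
- l (sku=SG) has no partner → padded with NULL.
After projecting and ordering:
l.pname | l.sku | l.price | r.sku
Chip | TH | 6 | NULL
Sensor | CR | 14 | NULL
Valve | RF | 17 | RF
Valve | RF | 17 | RF
Widget | SG | 49 | NULL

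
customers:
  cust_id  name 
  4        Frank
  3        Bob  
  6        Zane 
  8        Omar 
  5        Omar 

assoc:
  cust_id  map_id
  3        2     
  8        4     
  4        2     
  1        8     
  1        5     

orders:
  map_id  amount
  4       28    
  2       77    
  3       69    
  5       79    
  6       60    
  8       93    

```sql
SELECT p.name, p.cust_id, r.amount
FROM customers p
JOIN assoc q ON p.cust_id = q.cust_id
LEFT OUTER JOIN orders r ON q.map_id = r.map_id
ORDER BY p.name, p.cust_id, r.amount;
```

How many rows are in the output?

Step 1 — p INNER JOIN q on cust_id → 3 row(s).
Then LEFT JOIN `orders r` on map_id: each of those 3 rows is kept; rows whose q.map_id has no match in r get NULL for r's columns.
Result: 3 row(s).

3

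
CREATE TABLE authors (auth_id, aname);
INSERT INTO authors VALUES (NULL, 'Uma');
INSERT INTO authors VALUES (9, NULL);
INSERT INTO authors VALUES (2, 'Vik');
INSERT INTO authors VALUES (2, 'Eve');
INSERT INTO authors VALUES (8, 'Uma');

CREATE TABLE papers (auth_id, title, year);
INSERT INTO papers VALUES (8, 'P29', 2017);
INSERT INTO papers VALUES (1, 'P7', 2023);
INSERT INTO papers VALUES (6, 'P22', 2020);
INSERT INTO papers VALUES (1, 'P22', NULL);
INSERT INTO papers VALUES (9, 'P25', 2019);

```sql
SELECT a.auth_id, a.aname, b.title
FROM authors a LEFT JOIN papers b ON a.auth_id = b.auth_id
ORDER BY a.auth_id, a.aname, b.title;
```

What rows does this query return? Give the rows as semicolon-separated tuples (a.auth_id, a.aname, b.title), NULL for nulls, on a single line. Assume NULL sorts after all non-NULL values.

LEFT JOIN keeps every row from `authors`; unmatched rows get NULL for `papers`'s columns.
Matching on a.auth_id = b.auth_id. A NULL in a compared column never satisfies the condition.
- a row (auth_id=NULL): no match → kept, b columns NULL.
- a row (auth_id=9): matches 1 b row(s) → 1 output row(s).
- a row (auth_id=2): no match → kept, b columns NULL.
- a row (auth_id=2): no match → kept, b columns NULL.
- a row (auth_id=8): matches 1 b row(s) → 1 output row(s).
After projecting and ordering:
a.auth_id | a.aname | b.title
2 | Eve | NULL
2 | Vik | NULL
8 | Uma | P29
9 | NULL | P25
NULL | Uma | NULL

(2, Eve, NULL); (2, Vik, NULL); (8, Uma, P29); (9, NULL, P25); (NULL, Uma, NULL)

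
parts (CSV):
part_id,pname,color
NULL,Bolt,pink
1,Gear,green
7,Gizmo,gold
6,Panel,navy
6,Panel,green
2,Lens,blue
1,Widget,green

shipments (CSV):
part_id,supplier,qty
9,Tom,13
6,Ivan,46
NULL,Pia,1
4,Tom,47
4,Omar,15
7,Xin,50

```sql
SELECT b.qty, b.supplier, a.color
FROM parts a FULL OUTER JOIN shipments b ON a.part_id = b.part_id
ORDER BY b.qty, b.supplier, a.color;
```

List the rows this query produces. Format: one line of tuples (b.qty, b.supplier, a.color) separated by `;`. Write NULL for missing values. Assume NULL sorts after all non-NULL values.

(1, Pia, NULL); (13, Tom, NULL); (15, Omar, NULL); (46, Ivan, green); (46, Ivan, navy); (47, Tom, NULL); (50, Xin, gold); (NULL, NULL, blue); (NULL, NULL, green); (NULL, NULL, green); (NULL, NULL, pink)

FULL OUTER JOIN keeps every row from both sides; unmatched rows get NULL for the other side's columns.
Matching on a.part_id = b.part_id. A NULL in a compared column never satisfies the condition.
- a (part_id=NULL) has no partner → padded with NULL.
- a (part_id=1) has no partner → padded with NULL.
- a (part_id=7) pairs with 1 row(s) of b.
- a (part_id=6) pairs with 1 row(s) of b.
- a (part_id=6) pairs with 1 row(s) of b.
- a (part_id=2) has no partner → padded with NULL.
- a (part_id=1) has no partner → padded with NULL.
- 4 row(s) from b found no a partner → padded with NULL.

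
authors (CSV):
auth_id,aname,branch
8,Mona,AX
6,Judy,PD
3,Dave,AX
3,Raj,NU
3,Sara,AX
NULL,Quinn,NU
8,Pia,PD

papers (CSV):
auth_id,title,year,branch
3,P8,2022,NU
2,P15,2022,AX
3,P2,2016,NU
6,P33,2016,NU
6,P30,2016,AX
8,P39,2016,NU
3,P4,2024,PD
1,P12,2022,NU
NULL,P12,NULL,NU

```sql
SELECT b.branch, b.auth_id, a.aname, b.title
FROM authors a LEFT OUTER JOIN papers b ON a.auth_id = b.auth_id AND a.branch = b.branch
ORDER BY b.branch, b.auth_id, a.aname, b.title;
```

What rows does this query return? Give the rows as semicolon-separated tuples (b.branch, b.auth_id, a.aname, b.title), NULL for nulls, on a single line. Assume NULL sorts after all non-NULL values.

(NU, 3, Raj, P2); (NU, 3, Raj, P8); (NULL, NULL, Dave, NULL); (NULL, NULL, Judy, NULL); (NULL, NULL, Mona, NULL); (NULL, NULL, Pia, NULL); (NULL, NULL, Quinn, NULL); (NULL, NULL, Sara, NULL)

LEFT JOIN keeps every row from `authors`; unmatched rows get NULL for `papers`'s columns.
Matching on a.auth_id = b.auth_id AND a.branch = b.branch. A NULL in a compared column never satisfies the condition.
Matched pairs: 2; unmatched a rows kept: 6.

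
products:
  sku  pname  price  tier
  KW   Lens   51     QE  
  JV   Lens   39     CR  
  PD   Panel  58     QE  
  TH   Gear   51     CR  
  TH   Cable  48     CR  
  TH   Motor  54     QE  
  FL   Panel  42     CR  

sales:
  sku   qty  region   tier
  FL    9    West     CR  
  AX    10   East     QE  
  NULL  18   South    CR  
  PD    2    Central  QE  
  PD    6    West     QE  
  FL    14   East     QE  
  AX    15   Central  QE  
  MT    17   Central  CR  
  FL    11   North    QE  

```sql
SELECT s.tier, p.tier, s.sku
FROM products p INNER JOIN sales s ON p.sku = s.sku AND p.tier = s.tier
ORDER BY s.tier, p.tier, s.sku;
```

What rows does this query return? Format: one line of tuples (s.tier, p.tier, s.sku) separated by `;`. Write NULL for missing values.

(CR, CR, FL); (QE, QE, PD); (QE, QE, PD)

INNER JOIN keeps only pairs where the ON condition holds.
Matching on p.sku = s.sku AND p.tier = s.tier. A NULL in a compared column never satisfies the condition.
Matched pairs: 3.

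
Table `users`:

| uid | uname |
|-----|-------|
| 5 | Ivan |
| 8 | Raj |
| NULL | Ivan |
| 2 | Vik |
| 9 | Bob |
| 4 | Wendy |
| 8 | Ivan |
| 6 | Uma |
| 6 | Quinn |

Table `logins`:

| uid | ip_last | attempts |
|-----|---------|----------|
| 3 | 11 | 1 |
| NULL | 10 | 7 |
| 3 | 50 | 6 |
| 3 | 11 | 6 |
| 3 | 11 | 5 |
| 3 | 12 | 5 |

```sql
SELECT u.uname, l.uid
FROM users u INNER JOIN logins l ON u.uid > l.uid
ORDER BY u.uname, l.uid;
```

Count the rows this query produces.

INNER JOIN keeps only pairs where the ON condition holds.
Matching on u.uid > l.uid. A NULL in a compared column never satisfies the condition.
- uid=5: 5 matching l row(s), so 5 row(s) emitted.
- uid=8: 5 matching l row(s), so 5 row(s) emitted.
- uid=NULL: no matching l row, dropped.
- uid=2: no matching l row, dropped.
- uid=9: 5 matching l row(s), so 5 row(s) emitted.
- uid=4: 5 matching l row(s), so 5 row(s) emitted.
- uid=8: 5 matching l row(s), so 5 row(s) emitted.
- uid=6: 5 matching l row(s), so 5 row(s) emitted.
- uid=6: 5 matching l row(s), so 5 row(s) emitted.
Total: 35 rows.

35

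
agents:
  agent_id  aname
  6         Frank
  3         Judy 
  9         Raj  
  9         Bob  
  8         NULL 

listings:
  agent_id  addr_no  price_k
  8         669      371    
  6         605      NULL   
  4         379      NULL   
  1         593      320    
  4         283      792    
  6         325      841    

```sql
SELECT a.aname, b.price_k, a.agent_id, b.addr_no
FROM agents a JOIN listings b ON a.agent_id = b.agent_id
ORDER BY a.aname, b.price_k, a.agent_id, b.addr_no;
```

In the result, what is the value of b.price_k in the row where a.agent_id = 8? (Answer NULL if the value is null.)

371

INNER JOIN keeps only pairs where the ON condition holds.
Matching on a.agent_id = b.agent_id.
Matched pairs: 3.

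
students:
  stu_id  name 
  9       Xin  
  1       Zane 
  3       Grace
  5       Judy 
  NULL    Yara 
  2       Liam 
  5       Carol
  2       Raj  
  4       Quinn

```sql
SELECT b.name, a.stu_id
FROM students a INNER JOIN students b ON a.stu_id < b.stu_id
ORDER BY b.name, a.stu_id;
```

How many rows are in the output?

INNER JOIN keeps only pairs where the ON condition holds.
Matching on a.stu_id < b.stu_id. A NULL in a compared column never satisfies the condition.
Matched pairs: 26.
Total: 26 rows.

26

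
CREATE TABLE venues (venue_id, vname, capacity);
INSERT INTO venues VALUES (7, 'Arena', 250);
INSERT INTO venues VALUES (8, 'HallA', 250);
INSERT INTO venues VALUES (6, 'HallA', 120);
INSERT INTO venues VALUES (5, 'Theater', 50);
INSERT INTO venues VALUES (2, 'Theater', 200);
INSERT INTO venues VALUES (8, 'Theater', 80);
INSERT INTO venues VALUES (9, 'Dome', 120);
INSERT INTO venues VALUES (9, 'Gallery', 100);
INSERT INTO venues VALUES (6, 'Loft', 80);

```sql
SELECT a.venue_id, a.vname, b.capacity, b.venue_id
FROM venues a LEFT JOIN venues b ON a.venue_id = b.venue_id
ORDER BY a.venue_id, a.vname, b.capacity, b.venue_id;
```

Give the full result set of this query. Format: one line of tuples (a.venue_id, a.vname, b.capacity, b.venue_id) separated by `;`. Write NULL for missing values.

LEFT JOIN keeps every row from `venues a`; unmatched rows get NULL for `venues b`'s columns.
Matching on a.venue_id = b.venue_id.
Matched pairs: 15; unmatched a rows kept: 0.

(2, Theater, 200, 2); (5, Theater, 50, 5); (6, HallA, 80, 6); (6, HallA, 120, 6); (6, Loft, 80, 6); (6, Loft, 120, 6); (7, Arena, 250, 7); (8, HallA, 80, 8); (8, HallA, 250, 8); (8, Theater, 80, 8); (8, Theater, 250, 8); (9, Dome, 100, 9); (9, Dome, 120, 9); (9, Gallery, 100, 9); (9, Gallery, 120, 9)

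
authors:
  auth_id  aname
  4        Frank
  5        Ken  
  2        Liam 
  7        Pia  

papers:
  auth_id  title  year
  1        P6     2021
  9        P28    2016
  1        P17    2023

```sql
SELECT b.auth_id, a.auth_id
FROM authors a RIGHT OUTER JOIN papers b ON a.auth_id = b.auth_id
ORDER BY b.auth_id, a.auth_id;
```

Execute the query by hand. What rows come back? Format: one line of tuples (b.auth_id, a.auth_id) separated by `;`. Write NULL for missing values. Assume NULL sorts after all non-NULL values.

RIGHT JOIN keeps every row from `papers`; unmatched rows get NULL for `authors`'s columns.
Matching on a.auth_id = b.auth_id.
Matched pairs: 0; unmatched b rows kept: 3.

(1, NULL); (1, NULL); (9, NULL)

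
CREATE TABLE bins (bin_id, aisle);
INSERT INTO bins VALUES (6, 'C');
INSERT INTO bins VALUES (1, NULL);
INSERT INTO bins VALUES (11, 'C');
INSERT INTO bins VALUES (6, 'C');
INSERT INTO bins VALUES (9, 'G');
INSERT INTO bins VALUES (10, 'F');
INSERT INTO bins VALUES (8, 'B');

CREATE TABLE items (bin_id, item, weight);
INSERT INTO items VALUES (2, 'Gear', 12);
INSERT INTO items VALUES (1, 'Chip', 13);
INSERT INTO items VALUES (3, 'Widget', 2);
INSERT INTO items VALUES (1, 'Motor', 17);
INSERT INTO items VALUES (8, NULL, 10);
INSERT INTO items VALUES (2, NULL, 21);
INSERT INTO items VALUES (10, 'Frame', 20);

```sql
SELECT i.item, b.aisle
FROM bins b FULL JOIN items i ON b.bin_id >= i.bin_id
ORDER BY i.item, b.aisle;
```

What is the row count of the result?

FULL OUTER JOIN keeps every row from both sides; unmatched rows get NULL for the other side's columns.
Matching on b.bin_id >= i.bin_id.
- b (bin_id=6) pairs with 5 row(s) of i.
- b (bin_id=1) pairs with 2 row(s) of i.
- b (bin_id=11) pairs with 7 row(s) of i.
- b (bin_id=6) pairs with 5 row(s) of i.
- b (bin_id=9) pairs with 6 row(s) of i.
- b (bin_id=10) pairs with 7 row(s) of i.
- b (bin_id=8) pairs with 6 row(s) of i.
Total: 38 rows.

38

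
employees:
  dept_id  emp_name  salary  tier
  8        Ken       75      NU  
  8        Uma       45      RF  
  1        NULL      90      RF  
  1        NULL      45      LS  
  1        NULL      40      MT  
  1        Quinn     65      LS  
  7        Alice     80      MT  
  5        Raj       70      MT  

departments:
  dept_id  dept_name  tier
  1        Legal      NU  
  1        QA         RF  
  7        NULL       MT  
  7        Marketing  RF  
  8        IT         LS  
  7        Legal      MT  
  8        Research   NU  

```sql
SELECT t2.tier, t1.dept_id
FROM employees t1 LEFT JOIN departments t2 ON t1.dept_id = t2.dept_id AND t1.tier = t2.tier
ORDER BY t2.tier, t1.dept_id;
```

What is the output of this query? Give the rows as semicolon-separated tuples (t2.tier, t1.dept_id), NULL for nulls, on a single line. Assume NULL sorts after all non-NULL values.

LEFT JOIN keeps every row from `employees`; unmatched rows get NULL for `departments`'s columns.
Matching on t1.dept_id = t2.dept_id AND t1.tier = t2.tier.
- t1 (dept_id=8, tier=NU) pairs with 1 row(s) of t2.
- t1 (dept_id=8, tier=RF) has no partner → padded with NULL.
- t1 (dept_id=1, tier=RF) pairs with 1 row(s) of t2.
- t1 (dept_id=1, tier=LS) has no partner → padded with NULL.
- t1 (dept_id=1, tier=MT) has no partner → padded with NULL.
- t1 (dept_id=1, tier=LS) has no partner → padded with NULL.
- t1 (dept_id=7, tier=MT) pairs with 2 row(s) of t2.
- t1 (dept_id=5, tier=MT) has no partner → padded with NULL.
After projecting and ordering:
t2.tier | t1.dept_id
MT | 7
MT | 7
NU | 8
RF | 1
NULL | 1
NULL | 1
NULL | 1
NULL | 5
NULL | 8

(MT, 7); (MT, 7); (NU, 8); (RF, 1); (NULL, 1); (NULL, 1); (NULL, 1); (NULL, 5); (NULL, 8)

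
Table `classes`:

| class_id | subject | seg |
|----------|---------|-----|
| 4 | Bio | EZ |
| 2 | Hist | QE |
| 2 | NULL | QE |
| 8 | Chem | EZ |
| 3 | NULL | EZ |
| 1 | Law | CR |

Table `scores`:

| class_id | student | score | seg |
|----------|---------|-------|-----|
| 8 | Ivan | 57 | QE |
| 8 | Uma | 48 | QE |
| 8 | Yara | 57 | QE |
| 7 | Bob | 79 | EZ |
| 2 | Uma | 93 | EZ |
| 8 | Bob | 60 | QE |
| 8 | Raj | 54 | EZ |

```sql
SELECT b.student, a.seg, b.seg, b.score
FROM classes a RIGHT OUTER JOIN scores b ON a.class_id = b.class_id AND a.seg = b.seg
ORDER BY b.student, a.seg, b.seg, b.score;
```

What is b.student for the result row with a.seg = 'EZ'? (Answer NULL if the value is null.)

RIGHT JOIN keeps every row from `scores`; unmatched rows get NULL for `classes`'s columns.
Matching on a.class_id = b.class_id AND a.seg = b.seg.
Matched pairs: 1; unmatched b rows kept: 6.

Raj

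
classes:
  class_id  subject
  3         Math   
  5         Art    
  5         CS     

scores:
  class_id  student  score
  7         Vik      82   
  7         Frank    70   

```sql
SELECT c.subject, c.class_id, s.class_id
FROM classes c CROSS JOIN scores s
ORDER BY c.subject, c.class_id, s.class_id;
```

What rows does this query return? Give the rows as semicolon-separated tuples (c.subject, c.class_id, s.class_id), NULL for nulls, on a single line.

CROSS JOIN pairs every row of `classes` with every row of `scores`: 3 × 2 = 6 rows.
After projecting and ordering:
c.subject | c.class_id | s.class_id
Art | 5 | 7
Art | 5 | 7
CS | 5 | 7
CS | 5 | 7
Math | 3 | 7
Math | 3 | 7

(Art, 5, 7); (Art, 5, 7); (CS, 5, 7); (CS, 5, 7); (Math, 3, 7); (Math, 3, 7)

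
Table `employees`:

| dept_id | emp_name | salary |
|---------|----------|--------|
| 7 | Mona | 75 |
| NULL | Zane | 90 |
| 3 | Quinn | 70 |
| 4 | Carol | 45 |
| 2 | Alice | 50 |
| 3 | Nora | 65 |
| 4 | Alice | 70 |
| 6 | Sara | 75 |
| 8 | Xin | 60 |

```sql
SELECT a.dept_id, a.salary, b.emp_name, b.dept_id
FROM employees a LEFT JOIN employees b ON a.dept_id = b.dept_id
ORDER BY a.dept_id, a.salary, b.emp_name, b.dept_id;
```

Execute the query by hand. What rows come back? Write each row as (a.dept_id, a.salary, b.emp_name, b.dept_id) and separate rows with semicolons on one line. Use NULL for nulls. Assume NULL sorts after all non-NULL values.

(2, 50, Alice, 2); (3, 65, Nora, 3); (3, 65, Quinn, 3); (3, 70, Nora, 3); (3, 70, Quinn, 3); (4, 45, Alice, 4); (4, 45, Carol, 4); (4, 70, Alice, 4); (4, 70, Carol, 4); (6, 75, Sara, 6); (7, 75, Mona, 7); (8, 60, Xin, 8); (NULL, 90, NULL, NULL)

LEFT JOIN keeps every row from `employees a`; unmatched rows get NULL for `employees b`'s columns.
Matching on a.dept_id = b.dept_id. A NULL in a compared column never satisfies the condition.
- a[0] dept_id=7 → 1 match(es) in b → 1 row(s).
- a[1] dept_id=NULL → no match; kept with NULLs on the b side.
- a[2] dept_id=3 → 2 match(es) in b → 2 row(s).
- a[3] dept_id=4 → 2 match(es) in b → 2 row(s).
- a[4] dept_id=2 → 1 match(es) in b → 1 row(s).
- a[5] dept_id=3 → 2 match(es) in b → 2 row(s).
- a[6] dept_id=4 → 2 match(es) in b → 2 row(s).
- a[7] dept_id=6 → 1 match(es) in b → 1 row(s).
- a[8] dept_id=8 → 1 match(es) in b → 1 row(s).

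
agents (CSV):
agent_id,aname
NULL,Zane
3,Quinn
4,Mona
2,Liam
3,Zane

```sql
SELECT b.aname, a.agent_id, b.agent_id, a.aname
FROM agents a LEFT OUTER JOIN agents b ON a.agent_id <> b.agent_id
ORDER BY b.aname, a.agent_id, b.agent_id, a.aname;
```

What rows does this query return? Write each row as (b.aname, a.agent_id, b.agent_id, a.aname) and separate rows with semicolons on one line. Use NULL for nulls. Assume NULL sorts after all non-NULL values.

LEFT JOIN keeps every row from `agents a`; unmatched rows get NULL for `agents b`'s columns.
Matching on a.agent_id <> b.agent_id. A NULL in a compared column never satisfies the condition.
- a row (agent_id=NULL): no match → kept, b columns NULL.
- a row (agent_id=3): matches 2 b row(s) → 2 output row(s).
- a row (agent_id=4): matches 3 b row(s) → 3 output row(s).
- a row (agent_id=2): matches 3 b row(s) → 3 output row(s).
- a row (agent_id=3): matches 2 b row(s) → 2 output row(s).

(Liam, 3, 2, Quinn); (Liam, 3, 2, Zane); (Liam, 4, 2, Mona); (Mona, 2, 4, Liam); (Mona, 3, 4, Quinn); (Mona, 3, 4, Zane); (Quinn, 2, 3, Liam); (Quinn, 4, 3, Mona); (Zane, 2, 3, Liam); (Zane, 4, 3, Mona); (NULL, NULL, NULL, Zane)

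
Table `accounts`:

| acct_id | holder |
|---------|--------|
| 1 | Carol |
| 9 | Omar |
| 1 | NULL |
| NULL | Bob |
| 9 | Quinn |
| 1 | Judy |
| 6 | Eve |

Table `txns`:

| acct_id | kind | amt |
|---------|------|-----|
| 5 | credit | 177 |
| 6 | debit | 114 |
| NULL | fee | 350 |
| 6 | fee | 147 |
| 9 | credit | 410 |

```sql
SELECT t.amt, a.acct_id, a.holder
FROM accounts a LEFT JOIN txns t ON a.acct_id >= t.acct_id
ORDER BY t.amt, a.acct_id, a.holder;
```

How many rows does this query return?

LEFT JOIN keeps every row from `accounts`; unmatched rows get NULL for `txns`'s columns.
Matching on a.acct_id >= t.acct_id. A NULL in a compared column never satisfies the condition.
- a (acct_id=1) has no partner → padded with NULL.
- a (acct_id=9) pairs with 4 row(s) of t.
- a (acct_id=1) has no partner → padded with NULL.
- a (acct_id=NULL) has no partner → padded with NULL.
- a (acct_id=9) pairs with 4 row(s) of t.
- a (acct_id=1) has no partner → padded with NULL.
- a (acct_id=6) pairs with 3 row(s) of t.
Total: 11 matched + 4 padded = 15 rows.

15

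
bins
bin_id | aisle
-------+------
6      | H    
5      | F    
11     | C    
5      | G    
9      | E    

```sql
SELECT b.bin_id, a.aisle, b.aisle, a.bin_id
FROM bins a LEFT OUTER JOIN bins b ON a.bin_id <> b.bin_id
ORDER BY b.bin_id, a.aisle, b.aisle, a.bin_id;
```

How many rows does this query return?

LEFT JOIN keeps every row from `bins a`; unmatched rows get NULL for `bins b`'s columns.
Matching on a.bin_id <> b.bin_id.
Matched pairs: 18; unmatched a rows kept: 0.
Total: 18 rows.

18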